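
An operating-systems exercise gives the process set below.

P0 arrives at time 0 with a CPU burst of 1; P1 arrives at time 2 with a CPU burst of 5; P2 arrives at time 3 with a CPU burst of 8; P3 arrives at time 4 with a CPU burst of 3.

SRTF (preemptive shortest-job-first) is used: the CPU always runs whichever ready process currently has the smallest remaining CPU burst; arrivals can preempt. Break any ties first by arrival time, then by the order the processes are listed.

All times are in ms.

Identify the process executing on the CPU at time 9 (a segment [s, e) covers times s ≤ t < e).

Schedule: | P0 0-1 | idle 1-2 | P1 2-7 | P3 7-10 | P2 10-18 |
Completion: P0=1  P1=7  P2=18  P3=10
Turnaround (C−A): P0=1  P1=5  P2=15  P3=6

P3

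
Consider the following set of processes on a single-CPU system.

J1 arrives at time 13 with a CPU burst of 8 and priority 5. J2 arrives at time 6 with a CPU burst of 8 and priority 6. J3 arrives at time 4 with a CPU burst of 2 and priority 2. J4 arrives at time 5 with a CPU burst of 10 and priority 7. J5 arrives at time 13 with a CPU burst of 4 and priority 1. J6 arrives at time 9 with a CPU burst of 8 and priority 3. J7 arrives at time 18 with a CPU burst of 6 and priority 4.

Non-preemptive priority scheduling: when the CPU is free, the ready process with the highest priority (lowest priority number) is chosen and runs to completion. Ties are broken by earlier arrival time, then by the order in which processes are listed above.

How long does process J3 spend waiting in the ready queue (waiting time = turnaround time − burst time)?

Gantt: | idle 0-4 | J3 4-6 | J2 6-14 | J5 14-18 | J6 18-26 | J7 26-32 | J1 32-40 | J4 40-50 |
Completion: J1=40  J2=14  J3=6  J4=50  J5=18  J6=26  J7=32
Turnaround (C−A): J1=27  J2=8  J3=2  J4=45  J5=5  J6=17  J7=14
Waiting(J3) = turnaround − burst = 2 − 2 = 0

0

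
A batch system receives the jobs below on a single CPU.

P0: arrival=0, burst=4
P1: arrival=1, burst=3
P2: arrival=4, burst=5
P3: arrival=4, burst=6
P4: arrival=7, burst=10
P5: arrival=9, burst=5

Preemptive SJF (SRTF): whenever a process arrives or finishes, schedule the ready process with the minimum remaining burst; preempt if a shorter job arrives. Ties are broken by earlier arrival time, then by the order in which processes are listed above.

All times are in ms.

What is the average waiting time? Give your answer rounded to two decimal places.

Schedule: | P0 0-4 | P1 4-7 | P2 7-12 | P5 12-17 | P3 17-23 | P4 23-33 |
Completion: P0=4  P1=7  P2=12  P3=23  P4=33  P5=17
Waiting times: P0=0, P1=3, P2=3, P3=13, P4=16, P5=3
Average waiting = (0+3+3+13+16+3) / 6 = 38/6 = 6.33

6.33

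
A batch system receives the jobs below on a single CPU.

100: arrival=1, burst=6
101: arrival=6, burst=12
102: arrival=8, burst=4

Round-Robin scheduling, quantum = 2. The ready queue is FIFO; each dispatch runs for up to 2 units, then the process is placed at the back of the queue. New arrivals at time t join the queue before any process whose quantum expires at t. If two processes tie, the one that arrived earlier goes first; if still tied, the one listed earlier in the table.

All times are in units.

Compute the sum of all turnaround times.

Gantt: | idle 0-1 | 100 1-7 | 101 7-9 | 102 9-11 | 101 11-13 | 102 13-15 | 101 15-23 |
Completion: 100=7  101=23  102=15
Turnaround (C−A): 100=6  101=17  102=7
Turnaround = completion − arrival: 100=6, 101=17, 102=7
Total turnaround = 6 + 17 + 7 = 30

30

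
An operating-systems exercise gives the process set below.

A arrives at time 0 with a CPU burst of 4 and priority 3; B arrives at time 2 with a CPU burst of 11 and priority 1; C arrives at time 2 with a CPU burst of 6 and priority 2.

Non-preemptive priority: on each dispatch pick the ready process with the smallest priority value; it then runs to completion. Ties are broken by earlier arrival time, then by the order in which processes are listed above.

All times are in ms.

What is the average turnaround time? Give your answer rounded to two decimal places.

Timeline: | A 0-4 | B 4-15 | C 15-21 |
Completion: A=4  B=15  C=21
Turnaround (C−A): A=4  B=13  C=19
Turnaround times: A=4, B=13, C=19
Average turnaround = (4+13+19) / 3 = 36/3 = 12.00

12.00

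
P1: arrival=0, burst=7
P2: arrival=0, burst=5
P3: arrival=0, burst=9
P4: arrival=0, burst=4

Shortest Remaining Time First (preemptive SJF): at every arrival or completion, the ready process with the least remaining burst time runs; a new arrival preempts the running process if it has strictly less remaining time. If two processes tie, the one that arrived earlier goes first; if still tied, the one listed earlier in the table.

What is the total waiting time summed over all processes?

Schedule: | P4 0-4 | P2 4-9 | P1 9-16 | P3 16-25 |
Completion: P1=16  P2=9  P3=25  P4=4
Turnaround (C−A): P1=16  P2=9  P3=25  P4=4
Waiting = turnaround − burst: P1=9, P2=4, P3=16, P4=0
Total waiting = 9 + 4 + 16 + 0 = 29

29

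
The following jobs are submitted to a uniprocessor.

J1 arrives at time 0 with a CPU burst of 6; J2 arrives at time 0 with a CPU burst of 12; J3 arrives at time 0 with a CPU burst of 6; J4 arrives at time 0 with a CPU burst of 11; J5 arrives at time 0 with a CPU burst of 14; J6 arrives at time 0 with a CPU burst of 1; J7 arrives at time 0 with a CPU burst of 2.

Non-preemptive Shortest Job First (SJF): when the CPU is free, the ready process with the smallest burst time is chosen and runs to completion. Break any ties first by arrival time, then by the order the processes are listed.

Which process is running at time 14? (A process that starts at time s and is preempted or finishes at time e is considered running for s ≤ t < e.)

J3

Schedule: | J6 0-1 | J7 1-3 | J1 3-9 | J3 9-15 | J4 15-26 | J2 26-38 | J5 38-52 |
Completion: J1=9  J2=38  J3=15  J4=26  J5=52  J6=1  J7=3
Turnaround (C−A): J1=9  J2=38  J3=15  J4=26  J5=52  J6=1  J7=3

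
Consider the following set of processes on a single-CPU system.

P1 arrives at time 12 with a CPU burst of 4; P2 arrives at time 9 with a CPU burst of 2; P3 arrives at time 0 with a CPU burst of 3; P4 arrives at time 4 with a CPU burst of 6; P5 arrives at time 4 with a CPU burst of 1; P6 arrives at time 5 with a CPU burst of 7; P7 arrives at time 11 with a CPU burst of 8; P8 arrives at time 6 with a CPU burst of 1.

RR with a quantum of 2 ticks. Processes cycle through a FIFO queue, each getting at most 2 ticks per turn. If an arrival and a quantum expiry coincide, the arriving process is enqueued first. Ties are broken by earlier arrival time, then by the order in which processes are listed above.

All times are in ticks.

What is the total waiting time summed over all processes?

Schedule: | P3 0-3 | idle 3-4 | P4 4-6 | P5 6-7 | P6 7-9 | P8 9-10 | P4 10-12 | P2 12-14 | P6 14-16 | P7 16-18 | P1 18-20 | P4 20-22 | P6 22-24 | P7 24-26 | P1 26-28 | P6 28-29 | P7 29-33 |
Completion: P1=28  P2=14  P3=3  P4=22  P5=7  P6=29  P7=33  P8=10
Waiting = turnaround − burst: P1=12, P2=3, P3=0, P4=12, P5=2, P6=17, P7=14, P8=3
Total waiting = 12 + 3 + 0 + 12 + 2 + 17 + 14 + 3 = 63

63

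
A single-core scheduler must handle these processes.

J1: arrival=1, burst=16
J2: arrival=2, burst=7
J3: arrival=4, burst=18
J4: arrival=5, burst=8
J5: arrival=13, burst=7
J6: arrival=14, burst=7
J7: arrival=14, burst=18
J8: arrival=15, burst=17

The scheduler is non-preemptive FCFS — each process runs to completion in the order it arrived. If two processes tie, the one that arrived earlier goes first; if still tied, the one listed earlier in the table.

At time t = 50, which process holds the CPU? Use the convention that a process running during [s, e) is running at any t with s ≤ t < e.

J5

Schedule: | idle 0-1 | J1 1-17 | J2 17-24 | J3 24-42 | J4 42-50 | J5 50-57 | J6 57-64 | J7 64-82 | J8 82-99 |
Completion: J1=17  J2=24  J3=42  J4=50  J5=57  J6=64  J7=82  J8=99
Turnaround (C−A): J1=16  J2=22  J3=38  J4=45  J5=44  J6=50  J7=68  J8=84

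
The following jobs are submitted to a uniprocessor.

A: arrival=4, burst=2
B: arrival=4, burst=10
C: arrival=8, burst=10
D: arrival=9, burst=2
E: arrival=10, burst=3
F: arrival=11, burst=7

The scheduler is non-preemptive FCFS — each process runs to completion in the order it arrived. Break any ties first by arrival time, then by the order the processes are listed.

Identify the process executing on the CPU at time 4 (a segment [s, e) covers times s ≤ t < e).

Timeline: | idle 0-4 | A 4-6 | B 6-16 | C 16-26 | D 26-28 | E 28-31 | F 31-38 |
Completion: A=6  B=16  C=26  D=28  E=31  F=38

A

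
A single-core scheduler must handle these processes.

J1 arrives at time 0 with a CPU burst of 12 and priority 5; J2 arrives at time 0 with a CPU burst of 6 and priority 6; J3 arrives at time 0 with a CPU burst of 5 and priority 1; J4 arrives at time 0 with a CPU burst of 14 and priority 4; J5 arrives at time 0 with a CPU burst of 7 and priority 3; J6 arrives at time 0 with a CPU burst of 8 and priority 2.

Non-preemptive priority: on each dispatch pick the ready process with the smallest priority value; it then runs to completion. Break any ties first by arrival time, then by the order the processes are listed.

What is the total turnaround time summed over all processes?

170

Schedule: | J3 0-5 | J6 5-13 | J5 13-20 | J4 20-34 | J1 34-46 | J2 46-52 |
Completion: J1=46  J2=52  J3=5  J4=34  J5=20  J6=13
Turnaround (C−A): J1=46  J2=52  J3=5  J4=34  J5=20  J6=13
Turnaround = completion − arrival: J1=46, J2=52, J3=5, J4=34, J5=20, J6=13
Total turnaround = 46 + 52 + 5 + 34 + 20 + 13 = 170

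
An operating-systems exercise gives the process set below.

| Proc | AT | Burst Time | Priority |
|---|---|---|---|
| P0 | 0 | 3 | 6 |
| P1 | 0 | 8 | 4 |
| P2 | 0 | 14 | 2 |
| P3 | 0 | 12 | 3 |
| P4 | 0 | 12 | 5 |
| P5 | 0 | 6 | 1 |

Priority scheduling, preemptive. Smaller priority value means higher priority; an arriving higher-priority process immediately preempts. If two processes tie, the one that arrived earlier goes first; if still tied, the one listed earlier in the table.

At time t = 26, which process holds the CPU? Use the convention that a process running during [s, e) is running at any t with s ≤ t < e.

P3

Timeline: | P5 0-6 | P2 6-20 | P3 20-32 | P1 32-40 | P4 40-52 | P0 52-55 |
Completion: P0=55  P1=40  P2=20  P3=32  P4=52  P5=6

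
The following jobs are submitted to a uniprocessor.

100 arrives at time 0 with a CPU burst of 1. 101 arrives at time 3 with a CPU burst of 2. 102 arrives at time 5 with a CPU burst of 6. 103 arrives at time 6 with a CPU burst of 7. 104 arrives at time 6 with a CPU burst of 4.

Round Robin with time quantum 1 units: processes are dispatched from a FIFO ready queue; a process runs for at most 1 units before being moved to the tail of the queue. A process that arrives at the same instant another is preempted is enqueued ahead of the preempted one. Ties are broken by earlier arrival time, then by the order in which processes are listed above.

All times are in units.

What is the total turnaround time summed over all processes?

45

Schedule: | 100 0-1 | idle 1-3 | 101 3-5 | 102 5-6 | 103 6-7 | 104 7-8 | 102 8-9 | 103 9-10 | 104 10-11 | 102 11-12 | 103 12-13 | 104 13-14 | 102 14-15 | 103 15-16 | 104 16-17 | 102 17-18 | 103 18-19 | 102 19-20 | 103 20-22 |
Completion: 100=1  101=5  102=20  103=22  104=17
Turnaround = completion − arrival: 100=1, 101=2, 102=15, 103=16, 104=11
Total turnaround = 1 + 2 + 15 + 16 + 11 = 45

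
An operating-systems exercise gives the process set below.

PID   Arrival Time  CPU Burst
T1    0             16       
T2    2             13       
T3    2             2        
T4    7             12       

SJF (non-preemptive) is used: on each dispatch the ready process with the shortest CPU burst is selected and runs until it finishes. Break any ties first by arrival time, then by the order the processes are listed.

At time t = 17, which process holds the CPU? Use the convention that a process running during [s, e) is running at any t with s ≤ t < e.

T3

Gantt: | T1 0-16 | T3 16-18 | T4 18-30 | T2 30-43 |
Completion: T1=16  T2=43  T3=18  T4=30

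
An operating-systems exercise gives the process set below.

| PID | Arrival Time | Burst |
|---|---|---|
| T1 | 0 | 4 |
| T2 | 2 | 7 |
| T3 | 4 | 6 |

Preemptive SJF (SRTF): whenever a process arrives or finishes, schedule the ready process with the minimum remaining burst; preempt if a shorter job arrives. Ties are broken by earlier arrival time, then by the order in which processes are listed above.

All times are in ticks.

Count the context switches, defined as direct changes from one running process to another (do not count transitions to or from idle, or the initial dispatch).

2

Timeline: | T1 0-4 | T3 4-10 | T2 10-17 |
Completion: T1=4  T2=17  T3=10
Turnaround (C−A): T1=4  T2=15  T3=6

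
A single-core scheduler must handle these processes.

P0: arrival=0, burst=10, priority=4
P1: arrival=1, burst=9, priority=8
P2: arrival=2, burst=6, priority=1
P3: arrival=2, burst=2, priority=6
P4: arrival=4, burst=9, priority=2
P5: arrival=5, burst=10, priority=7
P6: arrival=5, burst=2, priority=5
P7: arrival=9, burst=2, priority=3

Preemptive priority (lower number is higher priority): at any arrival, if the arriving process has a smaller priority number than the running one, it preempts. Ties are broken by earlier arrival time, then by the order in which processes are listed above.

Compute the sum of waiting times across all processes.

Timeline: | P0 0-2 | P2 2-8 | P4 8-17 | P7 17-19 | P0 19-27 | P6 27-29 | P3 29-31 | P5 31-41 | P1 41-50 |
Completion: P0=27  P1=50  P2=8  P3=31  P4=17  P5=41  P6=29  P7=19
Turnaround (C−A): P0=27  P1=49  P2=6  P3=29  P4=13  P5=36  P6=24  P7=10
Waiting = turnaround − burst: P0=17, P1=40, P2=0, P3=27, P4=4, P5=26, P6=22, P7=8
Total waiting = 17 + 40 + 0 + 27 + 4 + 26 + 22 + 8 = 144

144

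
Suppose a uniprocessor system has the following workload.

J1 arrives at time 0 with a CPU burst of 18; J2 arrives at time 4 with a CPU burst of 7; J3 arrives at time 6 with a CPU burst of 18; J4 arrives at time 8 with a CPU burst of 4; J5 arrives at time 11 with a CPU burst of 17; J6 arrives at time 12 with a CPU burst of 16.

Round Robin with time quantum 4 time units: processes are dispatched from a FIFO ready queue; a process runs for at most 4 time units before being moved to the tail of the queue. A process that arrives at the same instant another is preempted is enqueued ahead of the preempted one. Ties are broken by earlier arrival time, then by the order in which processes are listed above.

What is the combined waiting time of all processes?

223

Gantt: | J1 0-4 | J2 4-8 | J1 8-12 | J3 12-16 | J4 16-20 | J2 20-23 | J5 23-27 | J6 27-31 | J1 31-35 | J3 35-39 | J5 39-43 | J6 43-47 | J1 47-51 | J3 51-55 | J5 55-59 | J6 59-63 | J1 63-65 | J3 65-69 | J5 69-73 | J6 73-77 | J3 77-79 | J5 79-80 |
Completion: J1=65  J2=23  J3=79  J4=20  J5=80  J6=77
Waiting = turnaround − burst: J1=47, J2=12, J3=55, J4=8, J5=52, J6=49
Total waiting = 47 + 12 + 55 + 8 + 52 + 49 = 223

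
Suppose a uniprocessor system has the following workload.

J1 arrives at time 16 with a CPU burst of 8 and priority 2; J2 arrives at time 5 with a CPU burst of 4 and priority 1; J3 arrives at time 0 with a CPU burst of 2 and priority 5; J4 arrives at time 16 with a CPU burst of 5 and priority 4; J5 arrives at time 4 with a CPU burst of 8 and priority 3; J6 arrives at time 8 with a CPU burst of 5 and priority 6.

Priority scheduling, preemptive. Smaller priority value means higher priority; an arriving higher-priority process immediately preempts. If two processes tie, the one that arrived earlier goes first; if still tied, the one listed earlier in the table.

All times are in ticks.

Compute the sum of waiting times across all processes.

33

Schedule: | J3 0-2 | idle 2-4 | J5 4-5 | J2 5-9 | J5 9-16 | J1 16-24 | J4 24-29 | J6 29-34 |
Completion: J1=24  J2=9  J3=2  J4=29  J5=16  J6=34
Turnaround (C−A): J1=8  J2=4  J3=2  J4=13  J5=12  J6=26
Waiting = turnaround − burst: J1=0, J2=0, J3=0, J4=8, J5=4, J6=21
Total waiting = 0 + 0 + 0 + 8 + 4 + 21 = 33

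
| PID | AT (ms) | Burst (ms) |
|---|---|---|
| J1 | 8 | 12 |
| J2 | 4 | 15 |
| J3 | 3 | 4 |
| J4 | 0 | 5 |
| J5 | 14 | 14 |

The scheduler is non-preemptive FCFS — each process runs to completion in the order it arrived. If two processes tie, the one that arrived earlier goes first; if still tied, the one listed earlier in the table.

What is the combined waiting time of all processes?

45

Schedule: | J4 0-5 | J3 5-9 | J2 9-24 | J1 24-36 | J5 36-50 |
Completion: J1=36  J2=24  J3=9  J4=5  J5=50
Turnaround (C−A): J1=28  J2=20  J3=6  J4=5  J5=36
Waiting = turnaround − burst: J1=16, J2=5, J3=2, J4=0, J5=22
Total waiting = 16 + 5 + 2 + 0 + 22 = 45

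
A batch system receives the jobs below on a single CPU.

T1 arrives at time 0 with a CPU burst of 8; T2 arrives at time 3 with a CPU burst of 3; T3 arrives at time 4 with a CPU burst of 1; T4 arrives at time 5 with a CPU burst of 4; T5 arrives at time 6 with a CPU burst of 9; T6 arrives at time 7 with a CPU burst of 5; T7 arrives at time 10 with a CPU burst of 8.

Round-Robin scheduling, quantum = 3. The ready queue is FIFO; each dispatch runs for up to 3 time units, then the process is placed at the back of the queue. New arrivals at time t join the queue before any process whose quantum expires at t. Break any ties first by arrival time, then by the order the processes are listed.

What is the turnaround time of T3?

Timeline: | T1 0-3 | T2 3-6 | T1 6-9 | T3 9-10 | T4 10-13 | T5 13-16 | T6 16-19 | T1 19-21 | T7 21-24 | T4 24-25 | T5 25-28 | T6 28-30 | T7 30-33 | T5 33-36 | T7 36-38 |
Completion: T1=21  T2=6  T3=10  T4=25  T5=36  T6=30  T7=38
Turnaround (C−A): T1=21  T2=3  T3=6  T4=20  T5=30  T6=23  T7=28
Turnaround(T3) = completion − arrival = 10 − 4 = 6

6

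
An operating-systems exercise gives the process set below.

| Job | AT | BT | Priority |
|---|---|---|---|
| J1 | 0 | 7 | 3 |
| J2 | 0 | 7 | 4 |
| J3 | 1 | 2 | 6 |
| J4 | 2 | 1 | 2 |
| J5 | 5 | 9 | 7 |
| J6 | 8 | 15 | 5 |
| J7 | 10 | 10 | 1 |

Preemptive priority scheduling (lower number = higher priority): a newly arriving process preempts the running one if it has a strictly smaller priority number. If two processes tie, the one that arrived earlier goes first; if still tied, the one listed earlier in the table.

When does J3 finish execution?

42

Gantt: | J1 0-2 | J4 2-3 | J1 3-8 | J2 8-10 | J7 10-20 | J2 20-25 | J6 25-40 | J3 40-42 | J5 42-51 |
Completion: J1=8  J2=25  J3=42  J4=3  J5=51  J6=40  J7=20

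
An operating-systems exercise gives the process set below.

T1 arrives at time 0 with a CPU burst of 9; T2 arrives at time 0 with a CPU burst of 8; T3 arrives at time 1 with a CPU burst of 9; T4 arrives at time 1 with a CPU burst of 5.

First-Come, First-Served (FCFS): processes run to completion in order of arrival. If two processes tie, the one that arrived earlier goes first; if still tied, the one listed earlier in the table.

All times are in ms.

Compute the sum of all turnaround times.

81

Timeline: | T1 0-9 | T2 9-17 | T3 17-26 | T4 26-31 |
Completion: T1=9  T2=17  T3=26  T4=31
Turnaround = completion − arrival: T1=9, T2=17, T3=25, T4=30
Total turnaround = 9 + 17 + 25 + 30 = 81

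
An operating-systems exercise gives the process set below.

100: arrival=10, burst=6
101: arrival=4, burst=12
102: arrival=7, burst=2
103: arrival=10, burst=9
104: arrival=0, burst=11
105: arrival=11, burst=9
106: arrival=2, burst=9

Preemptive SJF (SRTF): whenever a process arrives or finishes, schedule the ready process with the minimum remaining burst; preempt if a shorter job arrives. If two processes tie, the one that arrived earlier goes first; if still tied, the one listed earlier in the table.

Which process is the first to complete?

102

Timeline: | 104 0-7 | 102 7-9 | 104 9-13 | 100 13-19 | 106 19-28 | 103 28-37 | 105 37-46 | 101 46-58 |
Completion: 100=19  101=58  102=9  103=37  104=13  105=46  106=28
Finish order: 102 → 104 → 100 → 106 → 103 → 105 → 101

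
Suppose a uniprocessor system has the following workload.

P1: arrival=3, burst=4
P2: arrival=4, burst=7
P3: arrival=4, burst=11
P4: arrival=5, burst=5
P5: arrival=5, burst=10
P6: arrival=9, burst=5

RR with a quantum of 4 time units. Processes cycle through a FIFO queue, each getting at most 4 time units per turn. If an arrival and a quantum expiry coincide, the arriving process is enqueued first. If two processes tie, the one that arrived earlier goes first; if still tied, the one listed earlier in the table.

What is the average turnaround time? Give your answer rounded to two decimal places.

Timeline: | idle 0-3 | P1 3-7 | P2 7-11 | P3 11-15 | P4 15-19 | P5 19-23 | P6 23-27 | P2 27-30 | P3 30-34 | P4 34-35 | P5 35-39 | P6 39-40 | P3 40-43 | P5 43-45 |
Completion: P1=7  P2=30  P3=43  P4=35  P5=45  P6=40
Turnaround times: P1=4, P2=26, P3=39, P4=30, P5=40, P6=31
Average turnaround = (4+26+39+30+40+31) / 6 = 170/6 = 28.33

28.33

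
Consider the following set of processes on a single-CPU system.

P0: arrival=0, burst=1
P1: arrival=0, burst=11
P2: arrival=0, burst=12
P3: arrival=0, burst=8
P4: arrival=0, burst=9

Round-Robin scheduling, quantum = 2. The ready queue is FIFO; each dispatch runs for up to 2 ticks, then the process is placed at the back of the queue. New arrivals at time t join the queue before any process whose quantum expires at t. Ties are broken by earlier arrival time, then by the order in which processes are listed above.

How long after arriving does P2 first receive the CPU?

Timeline: | P0 0-1 | P1 1-3 | P2 3-5 | P3 5-7 | P4 7-9 | P1 9-11 | P2 11-13 | P3 13-15 | P4 15-17 | P1 17-19 | P2 19-21 | P3 21-23 | P4 23-25 | P1 25-27 | P2 27-29 | P3 29-31 | P4 31-33 | P1 33-35 | P2 35-37 | P4 37-38 | P1 38-39 | P2 39-41 |
Completion: P0=1  P1=39  P2=41  P3=31  P4=38
Turnaround (C−A): P0=1  P1=39  P2=41  P3=31  P4=38
Response(P2) = first start − arrival = 3 − 0 = 3

3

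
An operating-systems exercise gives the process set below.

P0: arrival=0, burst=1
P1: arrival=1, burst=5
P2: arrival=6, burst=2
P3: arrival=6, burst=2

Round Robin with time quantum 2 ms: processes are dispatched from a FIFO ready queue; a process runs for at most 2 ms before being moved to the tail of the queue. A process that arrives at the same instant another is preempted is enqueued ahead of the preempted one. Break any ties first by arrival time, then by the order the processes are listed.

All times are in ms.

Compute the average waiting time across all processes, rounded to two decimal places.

Schedule: | P0 0-1 | P1 1-6 | P2 6-8 | P3 8-10 |
Completion: P0=1  P1=6  P2=8  P3=10
Waiting times: P0=0, P1=0, P2=0, P3=2
Average waiting = (0+0+0+2) / 4 = 2/4 = 0.50

0.50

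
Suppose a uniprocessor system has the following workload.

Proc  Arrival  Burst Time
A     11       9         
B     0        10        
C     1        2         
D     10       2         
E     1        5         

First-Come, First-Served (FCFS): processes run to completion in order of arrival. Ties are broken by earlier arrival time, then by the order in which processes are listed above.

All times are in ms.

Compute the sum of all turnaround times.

63

Gantt: | B 0-10 | C 10-12 | E 12-17 | D 17-19 | A 19-28 |
Completion: A=28  B=10  C=12  D=19  E=17
Turnaround (C−A): A=17  B=10  C=11  D=9  E=16
Turnaround = completion − arrival: A=17, B=10, C=11, D=9, E=16
Total turnaround = 17 + 10 + 11 + 9 + 16 = 63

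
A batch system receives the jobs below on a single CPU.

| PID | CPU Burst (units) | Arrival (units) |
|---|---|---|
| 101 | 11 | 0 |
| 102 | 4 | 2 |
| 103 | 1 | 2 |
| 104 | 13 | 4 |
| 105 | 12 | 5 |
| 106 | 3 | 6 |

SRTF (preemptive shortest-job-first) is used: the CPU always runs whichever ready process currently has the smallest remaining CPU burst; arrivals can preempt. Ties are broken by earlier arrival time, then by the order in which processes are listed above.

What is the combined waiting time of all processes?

Schedule: | 101 0-2 | 103 2-3 | 102 3-7 | 106 7-10 | 101 10-19 | 105 19-31 | 104 31-44 |
Completion: 101=19  102=7  103=3  104=44  105=31  106=10
Turnaround (C−A): 101=19  102=5  103=1  104=40  105=26  106=4
Waiting = turnaround − burst: 101=8, 102=1, 103=0, 104=27, 105=14, 106=1
Total waiting = 8 + 1 + 0 + 27 + 14 + 1 = 51

51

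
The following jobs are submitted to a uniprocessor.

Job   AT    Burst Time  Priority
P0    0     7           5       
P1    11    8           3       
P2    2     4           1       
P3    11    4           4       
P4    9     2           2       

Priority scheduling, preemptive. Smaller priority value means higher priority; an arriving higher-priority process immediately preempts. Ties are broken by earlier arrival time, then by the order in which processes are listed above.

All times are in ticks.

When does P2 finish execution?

Gantt: | P0 0-2 | P2 2-6 | P0 6-9 | P4 9-11 | P1 11-19 | P3 19-23 | P0 23-25 |
Completion: P0=25  P1=19  P2=6  P3=23  P4=11
Turnaround (C−A): P0=25  P1=8  P2=4  P3=12  P4=2

6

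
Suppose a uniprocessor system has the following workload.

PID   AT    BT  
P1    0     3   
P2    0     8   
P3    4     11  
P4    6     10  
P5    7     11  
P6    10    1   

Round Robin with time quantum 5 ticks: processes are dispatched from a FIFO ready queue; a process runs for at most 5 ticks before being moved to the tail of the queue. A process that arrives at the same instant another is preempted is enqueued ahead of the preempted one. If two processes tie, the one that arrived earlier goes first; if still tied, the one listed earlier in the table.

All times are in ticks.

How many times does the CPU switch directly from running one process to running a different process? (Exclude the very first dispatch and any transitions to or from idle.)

Gantt: | P1 0-3 | P2 3-8 | P3 8-13 | P4 13-18 | P5 18-23 | P2 23-26 | P6 26-27 | P3 27-32 | P4 32-37 | P5 37-42 | P3 42-43 | P5 43-44 |
Completion: P1=3  P2=26  P3=43  P4=37  P5=44  P6=27
Turnaround (C−A): P1=3  P2=26  P3=39  P4=31  P5=37  P6=17

11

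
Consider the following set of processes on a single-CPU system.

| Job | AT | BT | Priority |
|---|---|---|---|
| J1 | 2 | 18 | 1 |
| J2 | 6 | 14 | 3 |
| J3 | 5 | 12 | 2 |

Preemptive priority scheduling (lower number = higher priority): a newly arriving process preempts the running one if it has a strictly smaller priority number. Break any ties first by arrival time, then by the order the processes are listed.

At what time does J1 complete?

Gantt: | idle 0-2 | J1 2-20 | J3 20-32 | J2 32-46 |
Completion: J1=20  J2=46  J3=32
Turnaround (C−A): J1=18  J2=40  J3=27

20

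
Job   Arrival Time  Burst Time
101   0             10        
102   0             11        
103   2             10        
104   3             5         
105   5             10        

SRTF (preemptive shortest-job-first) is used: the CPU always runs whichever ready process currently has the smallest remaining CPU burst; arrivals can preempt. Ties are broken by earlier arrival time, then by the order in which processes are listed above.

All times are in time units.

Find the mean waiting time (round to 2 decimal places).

Timeline: | 101 0-3 | 104 3-8 | 101 8-15 | 103 15-25 | 105 25-35 | 102 35-46 |
Completion: 101=15  102=46  103=25  104=8  105=35
Turnaround (C−A): 101=15  102=46  103=23  104=5  105=30
Waiting times: 101=5, 102=35, 103=13, 104=0, 105=20
Average waiting = (5+35+13+0+20) / 5 = 73/5 = 14.60

14.60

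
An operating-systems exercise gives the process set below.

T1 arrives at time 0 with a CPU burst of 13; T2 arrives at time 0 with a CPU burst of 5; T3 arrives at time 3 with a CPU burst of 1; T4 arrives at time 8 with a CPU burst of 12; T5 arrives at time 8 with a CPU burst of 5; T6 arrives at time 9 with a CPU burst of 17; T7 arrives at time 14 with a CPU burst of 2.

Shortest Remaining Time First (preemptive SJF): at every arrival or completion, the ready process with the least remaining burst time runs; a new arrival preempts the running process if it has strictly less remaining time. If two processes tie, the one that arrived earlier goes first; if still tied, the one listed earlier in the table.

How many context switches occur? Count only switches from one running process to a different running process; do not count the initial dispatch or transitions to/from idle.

Timeline: | T2 0-3 | T3 3-4 | T2 4-6 | T1 6-8 | T5 8-13 | T1 13-14 | T7 14-16 | T1 16-26 | T4 26-38 | T6 38-55 |
Completion: T1=26  T2=6  T3=4  T4=38  T5=13  T6=55  T7=16
Turnaround (C−A): T1=26  T2=6  T3=1  T4=30  T5=5  T6=46  T7=2

9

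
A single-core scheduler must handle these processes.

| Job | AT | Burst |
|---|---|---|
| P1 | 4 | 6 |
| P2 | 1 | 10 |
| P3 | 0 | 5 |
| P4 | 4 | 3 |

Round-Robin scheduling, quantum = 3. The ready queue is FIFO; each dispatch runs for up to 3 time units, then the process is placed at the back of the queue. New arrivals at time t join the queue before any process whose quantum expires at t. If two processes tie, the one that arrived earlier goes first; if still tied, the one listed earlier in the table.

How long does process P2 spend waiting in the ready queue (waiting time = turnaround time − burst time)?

13

Schedule: | P3 0-3 | P2 3-6 | P3 6-8 | P1 8-11 | P4 11-14 | P2 14-17 | P1 17-20 | P2 20-24 |
Completion: P1=20  P2=24  P3=8  P4=14
Turnaround (C−A): P1=16  P2=23  P3=8  P4=10
Waiting(P2) = turnaround − burst = 23 − 10 = 13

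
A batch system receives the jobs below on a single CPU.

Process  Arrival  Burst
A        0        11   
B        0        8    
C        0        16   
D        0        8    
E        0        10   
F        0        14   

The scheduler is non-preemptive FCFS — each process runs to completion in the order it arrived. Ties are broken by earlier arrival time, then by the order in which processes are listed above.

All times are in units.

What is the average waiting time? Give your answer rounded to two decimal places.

26.83

Timeline: | A 0-11 | B 11-19 | C 19-35 | D 35-43 | E 43-53 | F 53-67 |
Completion: A=11  B=19  C=35  D=43  E=53  F=67
Turnaround (C−A): A=11  B=19  C=35  D=43  E=53  F=67
Waiting times: A=0, B=11, C=19, D=35, E=43, F=53
Average waiting = (0+11+19+35+43+53) / 6 = 161/6 = 26.83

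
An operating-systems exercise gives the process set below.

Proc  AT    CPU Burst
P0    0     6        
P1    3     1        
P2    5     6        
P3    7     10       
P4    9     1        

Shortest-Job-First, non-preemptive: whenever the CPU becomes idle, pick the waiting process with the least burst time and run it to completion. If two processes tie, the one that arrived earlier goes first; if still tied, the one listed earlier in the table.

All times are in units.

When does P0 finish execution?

6

Timeline: | P0 0-6 | P1 6-7 | P2 7-13 | P4 13-14 | P3 14-24 |
Completion: P0=6  P1=7  P2=13  P3=24  P4=14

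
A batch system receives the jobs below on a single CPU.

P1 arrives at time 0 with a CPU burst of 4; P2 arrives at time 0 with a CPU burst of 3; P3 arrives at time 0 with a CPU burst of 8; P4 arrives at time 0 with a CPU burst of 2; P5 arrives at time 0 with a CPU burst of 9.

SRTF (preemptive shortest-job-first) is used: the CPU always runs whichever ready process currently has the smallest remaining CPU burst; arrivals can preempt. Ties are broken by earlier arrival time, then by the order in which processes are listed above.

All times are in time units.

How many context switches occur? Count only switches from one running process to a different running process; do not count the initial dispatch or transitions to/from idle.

Schedule: | P4 0-2 | P2 2-5 | P1 5-9 | P3 9-17 | P5 17-26 |
Completion: P1=9  P2=5  P3=17  P4=2  P5=26
Turnaround (C−A): P1=9  P2=5  P3=17  P4=2  P5=26

4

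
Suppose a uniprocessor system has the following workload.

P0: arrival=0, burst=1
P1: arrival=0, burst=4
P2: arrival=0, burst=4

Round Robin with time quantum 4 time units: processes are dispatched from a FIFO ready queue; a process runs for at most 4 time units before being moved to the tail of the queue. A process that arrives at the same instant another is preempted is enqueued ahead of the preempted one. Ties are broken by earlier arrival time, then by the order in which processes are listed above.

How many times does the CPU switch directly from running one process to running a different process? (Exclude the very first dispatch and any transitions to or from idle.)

Schedule: | P0 0-1 | P1 1-5 | P2 5-9 |
Completion: P0=1  P1=5  P2=9

2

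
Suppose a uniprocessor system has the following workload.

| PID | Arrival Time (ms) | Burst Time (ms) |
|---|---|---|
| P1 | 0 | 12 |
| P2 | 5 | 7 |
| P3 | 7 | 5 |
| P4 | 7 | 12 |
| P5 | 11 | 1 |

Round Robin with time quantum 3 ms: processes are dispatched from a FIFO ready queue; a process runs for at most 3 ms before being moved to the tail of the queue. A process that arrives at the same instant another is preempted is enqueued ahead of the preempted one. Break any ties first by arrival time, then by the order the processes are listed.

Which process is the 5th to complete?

Gantt: | P1 0-6 | P2 6-9 | P1 9-12 | P3 12-15 | P4 15-18 | P2 18-21 | P5 21-22 | P1 22-25 | P3 25-27 | P4 27-30 | P2 30-31 | P4 31-37 |
Completion: P1=25  P2=31  P3=27  P4=37  P5=22
Finish order: P5 → P1 → P3 → P2 → P4

P4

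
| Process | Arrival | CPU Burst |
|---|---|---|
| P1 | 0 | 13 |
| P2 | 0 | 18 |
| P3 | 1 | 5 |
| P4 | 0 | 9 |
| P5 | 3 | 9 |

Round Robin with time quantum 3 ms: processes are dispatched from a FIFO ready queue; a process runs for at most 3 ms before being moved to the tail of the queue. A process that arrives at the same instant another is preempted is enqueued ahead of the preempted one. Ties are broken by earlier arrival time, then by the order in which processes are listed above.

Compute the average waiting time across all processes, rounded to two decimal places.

29.80

Gantt: | P1 0-3 | P2 3-6 | P4 6-9 | P3 9-12 | P5 12-15 | P1 15-18 | P2 18-21 | P4 21-24 | P3 24-26 | P5 26-29 | P1 29-32 | P2 32-35 | P4 35-38 | P5 38-41 | P1 41-44 | P2 44-47 | P1 47-48 | P2 48-54 |
Completion: P1=48  P2=54  P3=26  P4=38  P5=41
Waiting times: P1=35, P2=36, P3=20, P4=29, P5=29
Average waiting = (35+36+20+29+29) / 5 = 149/5 = 29.80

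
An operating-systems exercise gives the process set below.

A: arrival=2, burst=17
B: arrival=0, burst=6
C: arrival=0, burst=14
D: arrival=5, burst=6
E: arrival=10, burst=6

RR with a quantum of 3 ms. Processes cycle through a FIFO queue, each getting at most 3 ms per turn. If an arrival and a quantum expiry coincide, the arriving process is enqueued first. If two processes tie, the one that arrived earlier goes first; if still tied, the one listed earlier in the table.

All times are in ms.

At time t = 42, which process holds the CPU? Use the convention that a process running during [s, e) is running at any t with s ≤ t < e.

Schedule: | B 0-3 | C 3-6 | A 6-9 | B 9-12 | D 12-15 | C 15-18 | A 18-21 | E 21-24 | D 24-27 | C 27-30 | A 30-33 | E 33-36 | C 36-39 | A 39-42 | C 42-44 | A 44-49 |
Completion: A=49  B=12  C=44  D=27  E=36

C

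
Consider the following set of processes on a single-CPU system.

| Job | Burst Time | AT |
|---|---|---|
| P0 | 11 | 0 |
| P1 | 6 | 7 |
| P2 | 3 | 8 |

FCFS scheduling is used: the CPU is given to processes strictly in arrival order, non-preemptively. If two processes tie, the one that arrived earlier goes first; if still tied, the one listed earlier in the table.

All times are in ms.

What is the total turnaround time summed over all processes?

33

Schedule: | P0 0-11 | P1 11-17 | P2 17-20 |
Completion: P0=11  P1=17  P2=20
Turnaround = completion − arrival: P0=11, P1=10, P2=12
Total turnaround = 11 + 10 + 12 = 33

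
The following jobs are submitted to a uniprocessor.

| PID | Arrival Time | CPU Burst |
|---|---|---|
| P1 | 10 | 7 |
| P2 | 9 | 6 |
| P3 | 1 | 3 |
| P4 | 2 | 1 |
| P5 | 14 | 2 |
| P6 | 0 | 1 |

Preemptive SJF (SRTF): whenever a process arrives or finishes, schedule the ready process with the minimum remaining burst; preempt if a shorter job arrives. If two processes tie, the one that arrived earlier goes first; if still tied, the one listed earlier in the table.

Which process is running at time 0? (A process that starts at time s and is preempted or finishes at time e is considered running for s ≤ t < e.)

P6

Schedule: | P6 0-1 | P3 1-2 | P4 2-3 | P3 3-5 | idle 5-9 | P2 9-15 | P5 15-17 | P1 17-24 |
Completion: P1=24  P2=15  P3=5  P4=3  P5=17  P6=1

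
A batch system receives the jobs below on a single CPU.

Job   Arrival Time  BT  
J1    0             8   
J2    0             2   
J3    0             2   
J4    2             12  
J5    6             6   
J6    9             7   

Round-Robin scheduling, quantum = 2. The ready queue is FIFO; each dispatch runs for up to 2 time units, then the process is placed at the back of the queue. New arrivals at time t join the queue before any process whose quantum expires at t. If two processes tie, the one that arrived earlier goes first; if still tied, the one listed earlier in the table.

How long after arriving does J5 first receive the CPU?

4

Timeline: | J1 0-2 | J2 2-4 | J3 4-6 | J4 6-8 | J1 8-10 | J5 10-12 | J4 12-14 | J6 14-16 | J1 16-18 | J5 18-20 | J4 20-22 | J6 22-24 | J1 24-26 | J5 26-28 | J4 28-30 | J6 30-32 | J4 32-34 | J6 34-35 | J4 35-37 |
Completion: J1=26  J2=4  J3=6  J4=37  J5=28  J6=35
Response(J5) = first start − arrival = 10 − 6 = 4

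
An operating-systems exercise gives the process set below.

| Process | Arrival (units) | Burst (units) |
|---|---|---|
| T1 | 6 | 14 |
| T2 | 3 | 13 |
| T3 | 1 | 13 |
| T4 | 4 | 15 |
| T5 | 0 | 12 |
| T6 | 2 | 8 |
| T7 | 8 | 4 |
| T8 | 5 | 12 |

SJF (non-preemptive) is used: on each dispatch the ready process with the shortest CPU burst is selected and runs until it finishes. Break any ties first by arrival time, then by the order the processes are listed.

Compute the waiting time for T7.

4

Schedule: | T5 0-12 | T7 12-16 | T6 16-24 | T8 24-36 | T3 36-49 | T2 49-62 | T1 62-76 | T4 76-91 |
Completion: T1=76  T2=62  T3=49  T4=91  T5=12  T6=24  T7=16  T8=36
Turnaround (C−A): T1=70  T2=59  T3=48  T4=87  T5=12  T6=22  T7=8  T8=31
Waiting(T7) = turnaround − burst = 8 − 4 = 4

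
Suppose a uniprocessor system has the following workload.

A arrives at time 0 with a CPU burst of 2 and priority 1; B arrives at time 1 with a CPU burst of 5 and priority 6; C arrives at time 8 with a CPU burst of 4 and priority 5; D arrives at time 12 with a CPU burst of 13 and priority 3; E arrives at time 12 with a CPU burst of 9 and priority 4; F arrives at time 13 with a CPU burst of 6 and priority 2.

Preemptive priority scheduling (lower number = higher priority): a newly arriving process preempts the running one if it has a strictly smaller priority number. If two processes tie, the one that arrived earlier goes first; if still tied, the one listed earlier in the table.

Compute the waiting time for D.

Schedule: | A 0-2 | B 2-7 | idle 7-8 | C 8-12 | D 12-13 | F 13-19 | D 19-31 | E 31-40 |
Completion: A=2  B=7  C=12  D=31  E=40  F=19
Waiting(D) = turnaround − burst = 19 − 13 = 6

6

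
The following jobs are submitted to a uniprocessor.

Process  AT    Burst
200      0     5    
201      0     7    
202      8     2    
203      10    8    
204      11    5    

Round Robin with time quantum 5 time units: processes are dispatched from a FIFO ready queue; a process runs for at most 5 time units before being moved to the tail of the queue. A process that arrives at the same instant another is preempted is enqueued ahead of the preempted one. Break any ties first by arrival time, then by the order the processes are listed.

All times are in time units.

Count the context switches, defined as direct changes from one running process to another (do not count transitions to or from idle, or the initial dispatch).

6

Schedule: | 200 0-5 | 201 5-10 | 202 10-12 | 203 12-17 | 201 17-19 | 204 19-24 | 203 24-27 |
Completion: 200=5  201=19  202=12  203=27  204=24
Turnaround (C−A): 200=5  201=19  202=4  203=17  204=13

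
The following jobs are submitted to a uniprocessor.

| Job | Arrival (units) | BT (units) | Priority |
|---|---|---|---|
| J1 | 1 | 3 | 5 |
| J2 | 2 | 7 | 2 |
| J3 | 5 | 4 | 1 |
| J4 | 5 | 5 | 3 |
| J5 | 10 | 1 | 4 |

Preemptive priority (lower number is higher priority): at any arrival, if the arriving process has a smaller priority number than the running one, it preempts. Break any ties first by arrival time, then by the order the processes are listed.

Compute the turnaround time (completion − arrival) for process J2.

11

Gantt: | idle 0-1 | J1 1-2 | J2 2-5 | J3 5-9 | J2 9-13 | J4 13-18 | J5 18-19 | J1 19-21 |
Completion: J1=21  J2=13  J3=9  J4=18  J5=19
Turnaround(J2) = completion − arrival = 13 − 2 = 11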